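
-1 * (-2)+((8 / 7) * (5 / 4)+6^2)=276 / 7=39.43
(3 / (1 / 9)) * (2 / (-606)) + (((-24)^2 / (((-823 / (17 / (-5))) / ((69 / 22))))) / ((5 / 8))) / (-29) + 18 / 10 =861198048 / 662905925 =1.30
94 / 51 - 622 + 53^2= 111631 / 51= 2188.84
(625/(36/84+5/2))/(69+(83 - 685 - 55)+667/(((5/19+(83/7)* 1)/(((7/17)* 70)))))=0.21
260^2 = 67600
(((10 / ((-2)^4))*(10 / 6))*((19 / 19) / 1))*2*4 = 25 / 3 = 8.33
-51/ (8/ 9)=-459/ 8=-57.38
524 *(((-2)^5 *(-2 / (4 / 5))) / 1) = 41920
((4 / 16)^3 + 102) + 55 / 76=124931 / 1216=102.74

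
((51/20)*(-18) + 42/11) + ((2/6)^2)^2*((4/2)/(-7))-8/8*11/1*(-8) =2863697/62370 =45.91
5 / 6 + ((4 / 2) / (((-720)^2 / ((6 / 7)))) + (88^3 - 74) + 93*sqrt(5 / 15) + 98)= 31*sqrt(3) + 206084642401 / 302400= 681550.53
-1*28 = -28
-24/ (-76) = 6/ 19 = 0.32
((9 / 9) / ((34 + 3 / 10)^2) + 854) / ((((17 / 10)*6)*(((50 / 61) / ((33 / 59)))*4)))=1982851299 / 138825820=14.28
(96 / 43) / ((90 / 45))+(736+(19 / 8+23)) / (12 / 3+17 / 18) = 2374305 / 15308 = 155.10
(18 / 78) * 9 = 27 / 13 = 2.08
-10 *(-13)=130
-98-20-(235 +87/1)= -440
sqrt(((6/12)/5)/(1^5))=sqrt(10)/10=0.32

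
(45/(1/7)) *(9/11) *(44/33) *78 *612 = 16403825.45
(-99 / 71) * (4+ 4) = -792 / 71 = -11.15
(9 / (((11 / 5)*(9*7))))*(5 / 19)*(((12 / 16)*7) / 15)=5 / 836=0.01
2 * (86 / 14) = 86 / 7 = 12.29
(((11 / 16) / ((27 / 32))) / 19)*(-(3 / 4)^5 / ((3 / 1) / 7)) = -231 / 9728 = -0.02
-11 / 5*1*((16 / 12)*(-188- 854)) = 45848 / 15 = 3056.53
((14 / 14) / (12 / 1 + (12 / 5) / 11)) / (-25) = -11 / 3360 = -0.00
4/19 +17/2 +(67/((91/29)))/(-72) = 1047439/124488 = 8.41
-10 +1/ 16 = -159/ 16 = -9.94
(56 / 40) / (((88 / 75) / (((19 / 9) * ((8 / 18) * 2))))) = 665 / 297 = 2.24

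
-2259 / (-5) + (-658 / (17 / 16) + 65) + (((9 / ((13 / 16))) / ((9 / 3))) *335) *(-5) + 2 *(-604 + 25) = -8226846 / 1105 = -7445.11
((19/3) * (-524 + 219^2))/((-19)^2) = 47437/57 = 832.23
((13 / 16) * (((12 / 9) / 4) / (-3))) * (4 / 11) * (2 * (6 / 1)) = -13 / 33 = -0.39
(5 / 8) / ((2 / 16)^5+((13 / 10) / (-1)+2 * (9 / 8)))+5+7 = 1970236 / 155653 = 12.66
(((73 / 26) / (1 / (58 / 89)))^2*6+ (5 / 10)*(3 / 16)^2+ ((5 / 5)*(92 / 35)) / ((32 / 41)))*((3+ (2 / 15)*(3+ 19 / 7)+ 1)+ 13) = 210029966520799 / 503760391680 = 416.92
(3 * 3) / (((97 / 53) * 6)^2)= 2809 / 37636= 0.07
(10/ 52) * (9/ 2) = 45/ 52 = 0.87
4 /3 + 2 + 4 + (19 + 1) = 82 /3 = 27.33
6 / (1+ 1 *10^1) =6 / 11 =0.55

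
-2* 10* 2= -40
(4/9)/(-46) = -2/207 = -0.01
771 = 771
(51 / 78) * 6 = 51 / 13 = 3.92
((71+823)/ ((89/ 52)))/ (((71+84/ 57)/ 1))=294424/ 40851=7.21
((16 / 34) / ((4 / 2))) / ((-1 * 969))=-4 / 16473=-0.00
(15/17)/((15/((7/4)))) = 7/68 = 0.10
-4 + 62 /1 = 58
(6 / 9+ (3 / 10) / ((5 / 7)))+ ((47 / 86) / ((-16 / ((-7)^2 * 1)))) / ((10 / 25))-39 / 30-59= -13085257 / 206400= -63.40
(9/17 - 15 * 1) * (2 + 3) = -1230/17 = -72.35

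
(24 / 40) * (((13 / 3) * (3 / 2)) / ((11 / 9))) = 351 / 110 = 3.19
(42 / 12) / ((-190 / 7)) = -49 / 380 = -0.13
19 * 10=190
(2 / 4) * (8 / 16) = 0.25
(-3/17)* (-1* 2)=6/17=0.35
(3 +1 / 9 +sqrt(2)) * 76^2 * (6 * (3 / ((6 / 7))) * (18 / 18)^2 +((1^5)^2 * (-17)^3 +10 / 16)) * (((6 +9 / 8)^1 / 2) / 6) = -1878796703 / 36 -268399529 * sqrt(2) / 16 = -75912188.18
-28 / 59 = -0.47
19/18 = 1.06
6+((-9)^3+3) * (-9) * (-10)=-65334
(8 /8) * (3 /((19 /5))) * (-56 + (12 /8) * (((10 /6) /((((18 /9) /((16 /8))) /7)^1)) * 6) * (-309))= -25658.68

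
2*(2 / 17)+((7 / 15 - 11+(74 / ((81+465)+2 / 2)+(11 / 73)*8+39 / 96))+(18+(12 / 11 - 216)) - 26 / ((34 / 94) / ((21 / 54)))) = -2509815901951 / 10752619680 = -233.41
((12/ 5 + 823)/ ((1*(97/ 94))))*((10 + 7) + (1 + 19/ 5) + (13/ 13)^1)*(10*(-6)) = -530699184/ 485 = -1094225.12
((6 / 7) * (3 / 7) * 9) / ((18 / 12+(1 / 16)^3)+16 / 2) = 221184 / 635579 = 0.35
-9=-9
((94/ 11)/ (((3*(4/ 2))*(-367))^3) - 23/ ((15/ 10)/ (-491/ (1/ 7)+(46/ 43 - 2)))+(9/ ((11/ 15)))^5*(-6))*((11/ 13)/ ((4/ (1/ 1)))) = -59811565774880104946693/ 174769034934512304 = -342232.05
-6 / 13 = -0.46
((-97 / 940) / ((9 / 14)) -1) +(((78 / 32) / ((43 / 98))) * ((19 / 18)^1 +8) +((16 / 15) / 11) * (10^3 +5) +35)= 2906743589 / 16006320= 181.60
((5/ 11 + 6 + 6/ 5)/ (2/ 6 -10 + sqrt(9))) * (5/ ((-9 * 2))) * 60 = 19.14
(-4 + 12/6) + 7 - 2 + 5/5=4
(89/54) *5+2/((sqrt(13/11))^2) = 9.93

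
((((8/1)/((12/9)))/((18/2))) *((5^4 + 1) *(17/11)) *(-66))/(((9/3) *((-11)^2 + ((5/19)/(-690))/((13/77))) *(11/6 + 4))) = -2901945696/144351515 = -20.10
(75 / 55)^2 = 225 / 121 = 1.86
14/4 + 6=19/2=9.50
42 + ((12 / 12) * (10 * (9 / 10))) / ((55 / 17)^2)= 129651 / 3025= 42.86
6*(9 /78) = 9 /13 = 0.69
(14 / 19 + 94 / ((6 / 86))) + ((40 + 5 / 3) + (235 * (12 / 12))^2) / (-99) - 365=2397265 / 5643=424.82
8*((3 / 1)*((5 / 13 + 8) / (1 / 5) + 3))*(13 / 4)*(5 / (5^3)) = 3504 / 25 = 140.16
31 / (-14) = -31 / 14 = -2.21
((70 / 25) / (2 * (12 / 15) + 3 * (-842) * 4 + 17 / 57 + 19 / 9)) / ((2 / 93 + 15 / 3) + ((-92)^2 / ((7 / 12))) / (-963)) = 27793143 / 1007118572246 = 0.00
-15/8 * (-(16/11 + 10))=945/44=21.48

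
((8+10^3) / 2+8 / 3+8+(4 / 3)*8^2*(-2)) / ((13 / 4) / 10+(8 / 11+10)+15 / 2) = 151360 / 8163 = 18.54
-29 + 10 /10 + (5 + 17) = -6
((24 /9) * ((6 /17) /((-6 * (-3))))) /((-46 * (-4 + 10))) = -0.00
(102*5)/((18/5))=425/3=141.67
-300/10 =-30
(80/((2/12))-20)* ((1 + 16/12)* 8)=25760/3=8586.67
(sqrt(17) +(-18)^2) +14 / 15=sqrt(17) +4874 / 15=329.06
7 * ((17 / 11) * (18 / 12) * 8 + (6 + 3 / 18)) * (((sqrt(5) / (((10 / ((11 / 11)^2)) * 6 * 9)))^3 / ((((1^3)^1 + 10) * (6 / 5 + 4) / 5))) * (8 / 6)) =11417 * sqrt(5) / 17833742784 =0.00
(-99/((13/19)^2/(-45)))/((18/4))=357390/169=2114.73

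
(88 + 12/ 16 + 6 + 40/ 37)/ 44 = 14183/ 6512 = 2.18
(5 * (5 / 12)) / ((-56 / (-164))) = 1025 / 168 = 6.10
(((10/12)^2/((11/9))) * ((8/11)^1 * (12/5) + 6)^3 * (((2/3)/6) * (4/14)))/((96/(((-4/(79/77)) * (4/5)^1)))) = -715822/2628725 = -0.27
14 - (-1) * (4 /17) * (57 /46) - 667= -255209 /391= -652.71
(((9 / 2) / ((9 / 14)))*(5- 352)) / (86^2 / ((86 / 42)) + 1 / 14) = -34006 / 50569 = -0.67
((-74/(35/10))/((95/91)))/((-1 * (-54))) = -962/2565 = -0.38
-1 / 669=-0.00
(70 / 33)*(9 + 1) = 700 / 33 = 21.21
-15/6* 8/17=-20/17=-1.18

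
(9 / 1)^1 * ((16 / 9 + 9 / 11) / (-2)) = -257 / 22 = -11.68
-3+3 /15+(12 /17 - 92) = -7998 /85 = -94.09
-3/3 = -1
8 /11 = 0.73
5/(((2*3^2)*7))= 5/126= 0.04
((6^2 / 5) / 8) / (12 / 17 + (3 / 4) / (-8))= 272 / 185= 1.47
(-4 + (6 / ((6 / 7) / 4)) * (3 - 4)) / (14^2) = -8 / 49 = -0.16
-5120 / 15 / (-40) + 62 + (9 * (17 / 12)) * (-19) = -10303 / 60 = -171.72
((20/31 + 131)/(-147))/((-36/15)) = 2915/7812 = 0.37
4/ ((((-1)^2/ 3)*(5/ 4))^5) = 995328/ 3125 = 318.50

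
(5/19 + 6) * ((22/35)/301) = 374/28595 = 0.01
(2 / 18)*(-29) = -29 / 9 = -3.22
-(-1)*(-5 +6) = 1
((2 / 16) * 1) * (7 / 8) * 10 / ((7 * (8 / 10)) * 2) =25 / 256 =0.10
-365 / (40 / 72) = -657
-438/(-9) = 146/3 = 48.67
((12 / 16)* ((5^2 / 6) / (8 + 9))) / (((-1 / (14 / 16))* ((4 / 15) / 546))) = -716625 / 2176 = -329.33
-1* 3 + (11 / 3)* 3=8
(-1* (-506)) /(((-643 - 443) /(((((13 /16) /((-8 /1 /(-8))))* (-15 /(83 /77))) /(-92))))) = -55055 /961472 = -0.06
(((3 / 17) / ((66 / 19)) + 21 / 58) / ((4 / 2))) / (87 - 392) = -2239 / 3308030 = -0.00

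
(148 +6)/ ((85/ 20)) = 616/ 17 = 36.24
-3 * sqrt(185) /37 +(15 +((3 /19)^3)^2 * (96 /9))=705695991 /47045881 - 3 * sqrt(185) /37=13.90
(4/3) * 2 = 8/3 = 2.67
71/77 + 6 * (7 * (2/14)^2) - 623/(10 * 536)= 686349/412720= 1.66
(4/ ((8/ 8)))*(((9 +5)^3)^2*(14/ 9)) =421654016/ 9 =46850446.22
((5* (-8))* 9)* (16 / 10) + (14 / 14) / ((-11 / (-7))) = -6329 / 11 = -575.36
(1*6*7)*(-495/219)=-6930/73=-94.93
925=925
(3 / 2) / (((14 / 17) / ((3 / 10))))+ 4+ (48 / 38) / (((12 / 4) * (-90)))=217459 / 47880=4.54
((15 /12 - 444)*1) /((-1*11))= 161 /4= 40.25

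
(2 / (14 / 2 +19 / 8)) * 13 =208 / 75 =2.77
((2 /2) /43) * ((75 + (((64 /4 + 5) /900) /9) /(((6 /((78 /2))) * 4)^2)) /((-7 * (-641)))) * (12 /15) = 12961183 /41675256000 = 0.00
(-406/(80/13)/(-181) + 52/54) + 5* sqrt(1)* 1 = 1236893/195480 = 6.33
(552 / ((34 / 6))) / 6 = 276 / 17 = 16.24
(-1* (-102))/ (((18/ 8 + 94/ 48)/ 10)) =24480/ 101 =242.38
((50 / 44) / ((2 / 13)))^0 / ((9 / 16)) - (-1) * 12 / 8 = 59 / 18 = 3.28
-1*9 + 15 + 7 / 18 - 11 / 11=97 / 18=5.39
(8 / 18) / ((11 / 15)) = 0.61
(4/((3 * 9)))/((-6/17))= -0.42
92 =92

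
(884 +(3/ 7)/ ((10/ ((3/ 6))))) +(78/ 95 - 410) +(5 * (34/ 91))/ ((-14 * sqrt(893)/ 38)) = 1263081/ 2660 - 170 * sqrt(893)/ 29939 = 474.67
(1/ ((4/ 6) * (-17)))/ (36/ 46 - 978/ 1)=23/ 254728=0.00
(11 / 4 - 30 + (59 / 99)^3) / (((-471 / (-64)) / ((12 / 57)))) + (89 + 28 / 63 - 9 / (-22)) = 1547001012259 / 17366411502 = 89.08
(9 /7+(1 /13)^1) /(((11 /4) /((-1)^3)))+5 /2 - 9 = -14005 /2002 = -7.00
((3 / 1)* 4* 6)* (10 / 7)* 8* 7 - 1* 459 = 5301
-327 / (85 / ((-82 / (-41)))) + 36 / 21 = -3558 / 595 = -5.98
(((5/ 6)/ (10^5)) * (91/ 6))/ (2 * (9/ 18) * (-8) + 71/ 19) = -1729/ 58320000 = -0.00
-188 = -188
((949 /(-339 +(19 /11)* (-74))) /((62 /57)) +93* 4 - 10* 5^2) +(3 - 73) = 1227709 /24490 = 50.13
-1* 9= -9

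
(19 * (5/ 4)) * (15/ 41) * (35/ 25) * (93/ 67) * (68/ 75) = 210273/ 13735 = 15.31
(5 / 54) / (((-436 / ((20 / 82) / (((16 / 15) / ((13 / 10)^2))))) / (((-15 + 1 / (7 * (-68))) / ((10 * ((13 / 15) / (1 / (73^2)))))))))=464165 / 17412223911936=0.00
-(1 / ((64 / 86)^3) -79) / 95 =501833 / 622592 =0.81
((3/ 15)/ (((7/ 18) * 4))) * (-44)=-198/ 35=-5.66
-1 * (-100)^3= 1000000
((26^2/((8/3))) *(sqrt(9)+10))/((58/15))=98865/116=852.28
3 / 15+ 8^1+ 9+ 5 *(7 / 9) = 949 / 45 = 21.09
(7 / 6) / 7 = 1 / 6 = 0.17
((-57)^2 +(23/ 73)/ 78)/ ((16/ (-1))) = -18499829/ 91104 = -203.06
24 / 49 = 0.49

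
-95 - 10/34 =-1620/17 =-95.29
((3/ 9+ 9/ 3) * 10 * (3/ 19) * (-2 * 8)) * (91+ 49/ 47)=-6921600/ 893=-7750.95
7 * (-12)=-84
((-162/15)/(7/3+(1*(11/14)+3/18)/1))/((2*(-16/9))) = 1701/1840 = 0.92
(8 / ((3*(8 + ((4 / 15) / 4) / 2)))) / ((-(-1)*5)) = 16 / 241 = 0.07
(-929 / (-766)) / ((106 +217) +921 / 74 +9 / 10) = 171865 / 47663584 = 0.00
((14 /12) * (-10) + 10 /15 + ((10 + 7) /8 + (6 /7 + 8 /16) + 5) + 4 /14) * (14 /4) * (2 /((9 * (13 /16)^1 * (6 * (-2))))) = 0.18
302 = 302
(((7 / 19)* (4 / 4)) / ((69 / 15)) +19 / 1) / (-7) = -8338 / 3059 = -2.73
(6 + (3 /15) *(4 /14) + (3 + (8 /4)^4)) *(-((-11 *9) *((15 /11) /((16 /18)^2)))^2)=-20973319065 /28672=-731491.32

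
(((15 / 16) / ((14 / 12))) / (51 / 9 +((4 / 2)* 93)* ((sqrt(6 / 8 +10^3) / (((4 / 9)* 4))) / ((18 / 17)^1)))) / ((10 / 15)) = -25920 / 37079983381 +225990* sqrt(4003) / 37079983381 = 0.00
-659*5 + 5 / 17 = -3294.71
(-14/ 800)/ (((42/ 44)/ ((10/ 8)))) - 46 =-46.02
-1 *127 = -127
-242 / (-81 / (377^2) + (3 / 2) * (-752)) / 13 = 0.02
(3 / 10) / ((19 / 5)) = 3 / 38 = 0.08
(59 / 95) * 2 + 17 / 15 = 2.38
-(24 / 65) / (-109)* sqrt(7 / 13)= 24* sqrt(91) / 92105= 0.00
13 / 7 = 1.86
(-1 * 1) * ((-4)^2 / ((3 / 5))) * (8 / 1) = -640 / 3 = -213.33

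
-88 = -88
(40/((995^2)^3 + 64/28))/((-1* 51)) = -280/346422985840186828941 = -0.00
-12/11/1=-12/11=-1.09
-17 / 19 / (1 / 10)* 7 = -1190 / 19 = -62.63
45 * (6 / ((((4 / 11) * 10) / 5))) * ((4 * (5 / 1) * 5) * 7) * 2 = 519750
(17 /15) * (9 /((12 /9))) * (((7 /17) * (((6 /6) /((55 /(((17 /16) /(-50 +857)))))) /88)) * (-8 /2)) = -357 /104156800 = -0.00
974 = 974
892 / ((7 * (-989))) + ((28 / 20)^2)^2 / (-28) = -4604589 / 17307500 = -0.27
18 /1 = 18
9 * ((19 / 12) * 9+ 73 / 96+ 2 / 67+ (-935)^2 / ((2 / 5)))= 42172904217 / 2144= 19670197.86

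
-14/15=-0.93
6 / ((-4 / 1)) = -1.50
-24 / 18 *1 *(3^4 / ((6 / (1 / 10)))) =-9 / 5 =-1.80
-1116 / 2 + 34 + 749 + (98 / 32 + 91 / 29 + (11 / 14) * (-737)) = -1129885 / 3248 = -347.87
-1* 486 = -486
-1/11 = -0.09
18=18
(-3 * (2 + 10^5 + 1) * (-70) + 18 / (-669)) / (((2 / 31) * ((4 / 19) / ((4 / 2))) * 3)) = 229864145423 / 223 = 1030780921.18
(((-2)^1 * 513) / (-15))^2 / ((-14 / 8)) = -467856 / 175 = -2673.46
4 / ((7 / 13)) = 52 / 7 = 7.43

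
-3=-3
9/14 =0.64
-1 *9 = -9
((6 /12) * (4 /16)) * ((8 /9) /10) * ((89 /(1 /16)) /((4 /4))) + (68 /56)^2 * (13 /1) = 308617 /8820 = 34.99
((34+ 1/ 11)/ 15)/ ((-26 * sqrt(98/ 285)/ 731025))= -18275625 * sqrt(570)/ 4004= -108972.17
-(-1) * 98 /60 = 49 /30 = 1.63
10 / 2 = 5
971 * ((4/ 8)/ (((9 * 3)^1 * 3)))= 971/ 162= 5.99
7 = 7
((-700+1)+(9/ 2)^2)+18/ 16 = -5421/ 8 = -677.62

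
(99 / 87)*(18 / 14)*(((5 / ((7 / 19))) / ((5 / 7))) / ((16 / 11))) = 62073 / 3248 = 19.11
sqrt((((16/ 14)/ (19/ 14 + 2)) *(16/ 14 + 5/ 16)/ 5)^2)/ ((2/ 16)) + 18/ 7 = 5534/ 1645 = 3.36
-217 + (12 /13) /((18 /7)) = -8449 /39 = -216.64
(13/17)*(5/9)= 65/153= 0.42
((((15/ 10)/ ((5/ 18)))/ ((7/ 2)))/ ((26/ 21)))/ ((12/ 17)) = 459/ 260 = 1.77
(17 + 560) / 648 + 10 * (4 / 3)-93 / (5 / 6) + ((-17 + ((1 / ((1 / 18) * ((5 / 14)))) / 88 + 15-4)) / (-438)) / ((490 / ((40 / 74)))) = -91863136837 / 943383672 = -97.38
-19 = -19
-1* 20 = -20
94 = 94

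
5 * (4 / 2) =10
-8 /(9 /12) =-10.67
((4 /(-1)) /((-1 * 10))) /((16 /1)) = 1 /40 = 0.02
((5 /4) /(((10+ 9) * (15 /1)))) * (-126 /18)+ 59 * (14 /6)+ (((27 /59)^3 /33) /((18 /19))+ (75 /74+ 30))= 3214239157381 /19058349684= 168.65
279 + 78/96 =4477/16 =279.81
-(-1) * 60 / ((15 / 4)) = 16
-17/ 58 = -0.29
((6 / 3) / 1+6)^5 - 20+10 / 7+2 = 229260 / 7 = 32751.43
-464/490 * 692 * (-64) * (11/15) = 113022976/3675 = 30754.55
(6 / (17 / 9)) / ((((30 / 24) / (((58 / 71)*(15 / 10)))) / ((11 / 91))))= 206712 / 549185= 0.38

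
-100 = -100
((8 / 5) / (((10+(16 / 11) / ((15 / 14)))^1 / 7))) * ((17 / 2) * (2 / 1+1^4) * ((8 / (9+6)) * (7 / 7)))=62832 / 4685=13.41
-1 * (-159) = 159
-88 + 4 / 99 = -8708 / 99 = -87.96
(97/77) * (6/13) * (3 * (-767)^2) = 1026126.47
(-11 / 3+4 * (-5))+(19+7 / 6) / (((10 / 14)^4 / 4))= 178889 / 625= 286.22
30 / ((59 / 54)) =1620 / 59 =27.46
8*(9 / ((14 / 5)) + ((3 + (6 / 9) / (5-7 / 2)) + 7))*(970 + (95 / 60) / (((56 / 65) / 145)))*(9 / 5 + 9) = 286000943 / 196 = 1459188.48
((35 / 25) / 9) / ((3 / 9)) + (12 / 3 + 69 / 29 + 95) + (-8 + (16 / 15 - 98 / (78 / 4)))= 169437 / 1885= 89.89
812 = 812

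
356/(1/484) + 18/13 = 2239970/13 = 172305.38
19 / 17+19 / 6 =437 / 102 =4.28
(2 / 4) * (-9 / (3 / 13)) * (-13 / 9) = 169 / 6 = 28.17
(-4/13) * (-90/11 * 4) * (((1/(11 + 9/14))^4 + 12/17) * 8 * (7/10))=39.81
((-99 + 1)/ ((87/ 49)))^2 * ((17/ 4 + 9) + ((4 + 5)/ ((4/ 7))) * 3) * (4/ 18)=2790163684/ 68121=40958.94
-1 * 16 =-16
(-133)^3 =-2352637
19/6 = 3.17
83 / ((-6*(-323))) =83 / 1938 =0.04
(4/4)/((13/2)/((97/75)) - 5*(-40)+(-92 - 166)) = -194/10277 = -0.02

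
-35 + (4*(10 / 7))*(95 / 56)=-1240 / 49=-25.31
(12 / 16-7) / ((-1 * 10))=5 / 8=0.62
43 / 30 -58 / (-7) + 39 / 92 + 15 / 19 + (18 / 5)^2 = 21926087 / 917700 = 23.89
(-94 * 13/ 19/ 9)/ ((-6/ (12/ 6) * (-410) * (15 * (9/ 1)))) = -611/ 14197275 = -0.00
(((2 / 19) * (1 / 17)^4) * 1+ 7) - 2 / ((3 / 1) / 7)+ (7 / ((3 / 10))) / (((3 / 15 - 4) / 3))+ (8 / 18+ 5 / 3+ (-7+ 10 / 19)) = -292072919 / 14282091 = -20.45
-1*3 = -3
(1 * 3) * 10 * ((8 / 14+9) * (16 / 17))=32160 / 119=270.25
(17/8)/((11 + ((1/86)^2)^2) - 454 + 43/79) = -9182899486/1912012322385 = -0.00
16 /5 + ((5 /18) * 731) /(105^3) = 13336571 /4167450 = 3.20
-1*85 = -85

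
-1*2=-2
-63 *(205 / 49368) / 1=-0.26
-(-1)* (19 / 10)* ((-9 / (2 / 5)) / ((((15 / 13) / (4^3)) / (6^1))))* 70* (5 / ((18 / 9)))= -2489760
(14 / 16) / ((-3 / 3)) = -7 / 8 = -0.88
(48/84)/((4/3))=3/7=0.43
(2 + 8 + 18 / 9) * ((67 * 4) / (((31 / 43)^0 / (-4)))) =-12864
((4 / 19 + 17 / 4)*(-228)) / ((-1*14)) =1017 / 14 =72.64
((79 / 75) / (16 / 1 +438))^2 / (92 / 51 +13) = 106097 / 291782962500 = 0.00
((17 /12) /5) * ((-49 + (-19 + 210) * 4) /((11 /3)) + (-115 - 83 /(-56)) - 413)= -63121 /672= -93.93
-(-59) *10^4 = 590000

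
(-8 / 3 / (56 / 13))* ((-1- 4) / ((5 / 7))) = 13 / 3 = 4.33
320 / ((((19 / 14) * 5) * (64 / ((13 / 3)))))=3.19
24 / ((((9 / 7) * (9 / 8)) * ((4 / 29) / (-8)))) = -25984 / 27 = -962.37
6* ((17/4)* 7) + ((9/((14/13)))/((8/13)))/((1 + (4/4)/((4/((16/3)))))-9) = 395277/2240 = 176.46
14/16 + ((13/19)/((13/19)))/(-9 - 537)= 1907/2184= 0.87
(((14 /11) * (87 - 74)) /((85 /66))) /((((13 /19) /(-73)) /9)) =-1048572 /85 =-12336.14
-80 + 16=-64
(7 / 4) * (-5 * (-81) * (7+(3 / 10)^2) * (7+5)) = 1206009 / 20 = 60300.45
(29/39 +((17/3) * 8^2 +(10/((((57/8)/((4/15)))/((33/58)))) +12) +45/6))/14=784089/28652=27.37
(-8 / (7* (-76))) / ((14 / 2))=2 / 931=0.00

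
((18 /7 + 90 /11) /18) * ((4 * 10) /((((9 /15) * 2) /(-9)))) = -13800 /77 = -179.22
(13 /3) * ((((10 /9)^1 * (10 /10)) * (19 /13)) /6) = 95 /81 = 1.17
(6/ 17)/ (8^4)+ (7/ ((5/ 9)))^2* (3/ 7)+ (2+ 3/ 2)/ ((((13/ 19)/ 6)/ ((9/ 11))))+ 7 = 12465635813/ 124467200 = 100.15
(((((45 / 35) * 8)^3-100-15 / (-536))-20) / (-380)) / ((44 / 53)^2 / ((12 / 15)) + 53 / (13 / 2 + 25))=-4500127036953 / 4493279788480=-1.00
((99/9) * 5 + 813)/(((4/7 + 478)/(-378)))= -1148364/1675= -685.59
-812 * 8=-6496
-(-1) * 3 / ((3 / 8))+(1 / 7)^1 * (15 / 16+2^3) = 1039 / 112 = 9.28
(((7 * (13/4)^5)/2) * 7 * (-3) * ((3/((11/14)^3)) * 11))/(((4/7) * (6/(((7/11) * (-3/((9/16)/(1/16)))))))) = 305775751099/2725888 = 112174.73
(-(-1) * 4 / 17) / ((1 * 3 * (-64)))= -1 / 816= -0.00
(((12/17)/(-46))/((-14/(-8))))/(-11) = 24/30107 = 0.00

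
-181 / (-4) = 181 / 4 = 45.25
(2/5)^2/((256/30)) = 3/160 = 0.02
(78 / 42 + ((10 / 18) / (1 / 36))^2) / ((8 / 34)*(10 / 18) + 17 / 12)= 1721556 / 6629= 259.70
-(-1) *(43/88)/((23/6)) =0.13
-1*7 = -7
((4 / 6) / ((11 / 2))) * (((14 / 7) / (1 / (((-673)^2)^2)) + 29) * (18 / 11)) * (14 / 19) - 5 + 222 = 137857224824179 / 2299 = 59963995138.83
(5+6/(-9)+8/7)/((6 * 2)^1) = 115/252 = 0.46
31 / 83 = 0.37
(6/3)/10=1/5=0.20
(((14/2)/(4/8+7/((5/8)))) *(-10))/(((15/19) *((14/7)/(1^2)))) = -1330/351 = -3.79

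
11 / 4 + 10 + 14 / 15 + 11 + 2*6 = 36.68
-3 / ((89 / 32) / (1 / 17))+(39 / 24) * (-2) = -20053 / 6052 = -3.31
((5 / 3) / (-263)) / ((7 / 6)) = -10 / 1841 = -0.01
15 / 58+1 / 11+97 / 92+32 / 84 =1100005 / 616308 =1.78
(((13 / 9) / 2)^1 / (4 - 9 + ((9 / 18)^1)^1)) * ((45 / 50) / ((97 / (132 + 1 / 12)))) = -4121 / 20952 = -0.20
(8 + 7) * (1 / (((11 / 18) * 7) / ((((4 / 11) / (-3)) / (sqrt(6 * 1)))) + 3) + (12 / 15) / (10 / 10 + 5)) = 285754 / 143309 - 10164 * sqrt(6) / 143309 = 1.82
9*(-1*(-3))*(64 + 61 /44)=77679 /44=1765.43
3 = 3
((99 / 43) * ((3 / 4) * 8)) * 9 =5346 / 43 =124.33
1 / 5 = 0.20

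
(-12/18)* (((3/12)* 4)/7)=-0.10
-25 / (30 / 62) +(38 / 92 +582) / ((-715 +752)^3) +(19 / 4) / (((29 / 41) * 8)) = -164816390485 / 3243412896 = -50.82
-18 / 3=-6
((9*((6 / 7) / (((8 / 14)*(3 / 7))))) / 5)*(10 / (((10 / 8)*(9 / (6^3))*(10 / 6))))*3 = 54432 / 25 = 2177.28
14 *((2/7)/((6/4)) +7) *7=2114/3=704.67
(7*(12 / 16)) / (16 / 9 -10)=-189 / 296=-0.64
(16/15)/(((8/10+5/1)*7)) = 0.03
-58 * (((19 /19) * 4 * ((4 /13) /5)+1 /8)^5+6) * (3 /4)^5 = -82.68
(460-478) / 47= -18 / 47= -0.38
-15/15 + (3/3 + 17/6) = 17/6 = 2.83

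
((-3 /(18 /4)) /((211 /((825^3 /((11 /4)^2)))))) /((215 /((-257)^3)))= 168048470700000 /9073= 18521819761.93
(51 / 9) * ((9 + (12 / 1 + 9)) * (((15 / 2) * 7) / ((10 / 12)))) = 10710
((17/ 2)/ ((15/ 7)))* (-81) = -3213/ 10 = -321.30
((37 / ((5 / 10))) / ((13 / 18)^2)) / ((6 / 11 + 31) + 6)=263736 / 69797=3.78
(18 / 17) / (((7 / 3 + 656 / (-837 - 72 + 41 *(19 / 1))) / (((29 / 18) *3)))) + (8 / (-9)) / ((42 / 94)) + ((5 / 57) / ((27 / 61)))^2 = -572041439644 / 149100765471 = -3.84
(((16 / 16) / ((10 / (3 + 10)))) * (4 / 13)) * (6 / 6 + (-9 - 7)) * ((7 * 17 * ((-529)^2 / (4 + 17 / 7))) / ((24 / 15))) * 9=-699322659 / 4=-174830664.75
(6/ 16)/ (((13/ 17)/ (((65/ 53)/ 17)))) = 15/ 424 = 0.04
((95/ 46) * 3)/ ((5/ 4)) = 114/ 23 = 4.96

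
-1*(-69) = 69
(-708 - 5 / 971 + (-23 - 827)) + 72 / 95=-143648273 / 92245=-1557.25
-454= -454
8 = 8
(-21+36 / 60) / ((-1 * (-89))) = -102 / 445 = -0.23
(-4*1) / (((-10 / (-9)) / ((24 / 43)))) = -432 / 215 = -2.01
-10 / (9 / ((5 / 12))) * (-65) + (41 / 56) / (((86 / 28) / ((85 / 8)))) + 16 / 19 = 23624237 / 705888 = 33.47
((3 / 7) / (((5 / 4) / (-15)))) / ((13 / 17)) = -612 / 91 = -6.73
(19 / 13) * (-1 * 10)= -190 / 13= -14.62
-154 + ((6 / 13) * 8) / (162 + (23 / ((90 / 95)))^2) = -487385362 / 3164941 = -154.00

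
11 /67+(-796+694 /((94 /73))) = -256.88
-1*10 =-10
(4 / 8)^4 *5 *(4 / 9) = 5 / 36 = 0.14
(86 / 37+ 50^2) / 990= 15431 / 6105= 2.53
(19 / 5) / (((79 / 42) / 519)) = 414162 / 395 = 1048.51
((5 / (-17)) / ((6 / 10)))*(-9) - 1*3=24 / 17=1.41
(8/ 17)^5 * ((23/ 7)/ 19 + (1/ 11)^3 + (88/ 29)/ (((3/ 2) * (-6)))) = -247507124224/ 65601657230571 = -0.00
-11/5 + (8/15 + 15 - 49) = -107/3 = -35.67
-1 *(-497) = 497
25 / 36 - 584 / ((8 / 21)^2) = -289687 / 72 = -4023.43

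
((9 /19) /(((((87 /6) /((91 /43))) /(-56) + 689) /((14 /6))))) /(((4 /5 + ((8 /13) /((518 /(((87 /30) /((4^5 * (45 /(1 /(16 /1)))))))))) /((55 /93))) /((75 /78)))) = 7805147750400000 /4047444102038468707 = 0.00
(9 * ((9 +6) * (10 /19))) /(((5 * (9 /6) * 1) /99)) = 17820 /19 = 937.89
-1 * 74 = -74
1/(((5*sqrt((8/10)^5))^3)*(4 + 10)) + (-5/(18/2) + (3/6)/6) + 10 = 9.53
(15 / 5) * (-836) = -2508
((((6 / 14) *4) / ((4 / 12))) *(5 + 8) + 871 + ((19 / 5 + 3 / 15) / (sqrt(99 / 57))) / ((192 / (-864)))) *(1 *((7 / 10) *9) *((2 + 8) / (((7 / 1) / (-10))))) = -590850 / 7 + 540 *sqrt(627) / 11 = -83177.91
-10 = -10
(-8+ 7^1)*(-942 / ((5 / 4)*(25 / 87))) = 327816 / 125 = 2622.53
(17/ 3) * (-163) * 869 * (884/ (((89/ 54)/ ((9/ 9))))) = -38316080088/ 89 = -430517753.80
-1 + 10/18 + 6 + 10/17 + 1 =1093/153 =7.14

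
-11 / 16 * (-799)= 8789 / 16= 549.31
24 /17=1.41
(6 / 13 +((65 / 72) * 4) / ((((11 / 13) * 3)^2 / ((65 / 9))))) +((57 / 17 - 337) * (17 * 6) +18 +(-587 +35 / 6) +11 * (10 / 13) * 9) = -39578368408 / 1146717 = -34514.50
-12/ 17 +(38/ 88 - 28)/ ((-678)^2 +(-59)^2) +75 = 89062231/ 1198780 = 74.29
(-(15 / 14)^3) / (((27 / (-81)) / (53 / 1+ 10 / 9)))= 547875 / 2744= 199.66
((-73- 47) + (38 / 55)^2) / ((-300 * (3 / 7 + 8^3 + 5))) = 632723 / 821741250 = 0.00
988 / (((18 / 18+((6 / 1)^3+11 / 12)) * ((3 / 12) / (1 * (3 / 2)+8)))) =450528 / 2615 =172.29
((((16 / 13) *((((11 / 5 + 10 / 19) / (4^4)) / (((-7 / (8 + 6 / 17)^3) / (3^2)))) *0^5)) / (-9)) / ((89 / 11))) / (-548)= 0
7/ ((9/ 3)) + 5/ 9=26/ 9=2.89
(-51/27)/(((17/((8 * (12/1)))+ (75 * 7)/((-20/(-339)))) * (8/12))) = -272/854297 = -0.00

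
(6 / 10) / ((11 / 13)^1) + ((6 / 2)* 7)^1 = 1194 / 55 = 21.71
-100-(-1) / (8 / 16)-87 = -185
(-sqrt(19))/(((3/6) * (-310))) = 0.03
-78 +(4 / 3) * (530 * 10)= 20966 / 3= 6988.67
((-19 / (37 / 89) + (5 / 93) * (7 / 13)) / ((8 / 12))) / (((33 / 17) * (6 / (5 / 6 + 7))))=-408114019 / 8857134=-46.08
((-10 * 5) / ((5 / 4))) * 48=-1920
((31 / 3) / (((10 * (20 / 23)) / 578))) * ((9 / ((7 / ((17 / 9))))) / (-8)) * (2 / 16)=-3502969 / 134400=-26.06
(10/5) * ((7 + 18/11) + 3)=256/11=23.27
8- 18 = -10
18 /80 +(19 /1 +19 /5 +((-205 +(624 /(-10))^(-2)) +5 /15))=-88408507 /486720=-181.64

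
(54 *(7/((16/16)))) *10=3780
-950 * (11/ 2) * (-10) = 52250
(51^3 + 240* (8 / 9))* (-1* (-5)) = 1992965 / 3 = 664321.67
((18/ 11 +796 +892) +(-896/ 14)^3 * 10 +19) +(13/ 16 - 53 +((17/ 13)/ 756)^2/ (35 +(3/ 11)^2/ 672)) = -377218651486917621317/ 143988480011376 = -2619783.55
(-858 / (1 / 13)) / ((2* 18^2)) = -1859 / 108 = -17.21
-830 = -830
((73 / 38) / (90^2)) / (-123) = -73 / 37859400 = -0.00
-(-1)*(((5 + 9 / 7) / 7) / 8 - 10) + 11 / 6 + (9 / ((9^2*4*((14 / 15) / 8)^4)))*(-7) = -1088288 / 1029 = -1057.62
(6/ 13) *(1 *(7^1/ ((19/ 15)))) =630/ 247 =2.55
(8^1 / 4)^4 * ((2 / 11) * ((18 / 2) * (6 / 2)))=864 / 11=78.55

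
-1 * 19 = -19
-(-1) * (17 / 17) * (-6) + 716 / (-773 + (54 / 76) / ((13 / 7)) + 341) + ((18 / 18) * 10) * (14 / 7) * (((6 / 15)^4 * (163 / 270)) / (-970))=-165009725542 / 21544003125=-7.66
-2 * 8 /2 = -8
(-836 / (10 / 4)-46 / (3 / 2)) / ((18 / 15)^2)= -6845 / 27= -253.52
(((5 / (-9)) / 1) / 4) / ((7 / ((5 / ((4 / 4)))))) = -25 / 252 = -0.10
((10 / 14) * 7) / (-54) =-5 / 54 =-0.09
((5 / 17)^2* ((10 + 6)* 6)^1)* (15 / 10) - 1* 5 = 2155 / 289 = 7.46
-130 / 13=-10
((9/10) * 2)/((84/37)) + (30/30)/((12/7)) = 1.38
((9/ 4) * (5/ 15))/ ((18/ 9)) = 3/ 8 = 0.38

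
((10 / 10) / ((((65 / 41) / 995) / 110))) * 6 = 5384940 / 13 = 414226.15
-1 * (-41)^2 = -1681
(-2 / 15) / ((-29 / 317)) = 634 / 435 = 1.46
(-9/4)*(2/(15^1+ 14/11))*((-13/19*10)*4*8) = 205920/3401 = 60.55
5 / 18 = 0.28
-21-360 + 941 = 560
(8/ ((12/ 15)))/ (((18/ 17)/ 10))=850/ 9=94.44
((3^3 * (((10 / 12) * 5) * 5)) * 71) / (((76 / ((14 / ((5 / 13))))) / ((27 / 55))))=7850115 / 836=9390.09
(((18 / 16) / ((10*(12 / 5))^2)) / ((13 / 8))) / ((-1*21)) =-1 / 17472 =-0.00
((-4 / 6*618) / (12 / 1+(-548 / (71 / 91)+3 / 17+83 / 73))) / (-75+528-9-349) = 18150866 / 2883873485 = 0.01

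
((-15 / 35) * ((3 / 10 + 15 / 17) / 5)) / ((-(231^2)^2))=67 / 1882445345550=0.00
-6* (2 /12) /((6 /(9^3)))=-243 /2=-121.50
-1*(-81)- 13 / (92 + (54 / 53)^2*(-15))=17353211 / 214688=80.83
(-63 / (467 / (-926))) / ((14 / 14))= 58338 / 467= 124.92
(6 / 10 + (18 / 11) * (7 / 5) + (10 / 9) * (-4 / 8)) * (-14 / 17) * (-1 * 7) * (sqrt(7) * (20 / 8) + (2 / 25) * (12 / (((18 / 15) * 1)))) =26656 / 2475 + 3332 * sqrt(7) / 99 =99.82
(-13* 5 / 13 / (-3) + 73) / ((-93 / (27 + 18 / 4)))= -784 / 31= -25.29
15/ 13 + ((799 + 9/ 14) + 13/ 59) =8601321/ 10738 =801.02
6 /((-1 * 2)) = -3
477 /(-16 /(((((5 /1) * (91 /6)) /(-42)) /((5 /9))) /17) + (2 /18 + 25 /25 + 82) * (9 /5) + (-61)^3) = -10335 /4912867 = -0.00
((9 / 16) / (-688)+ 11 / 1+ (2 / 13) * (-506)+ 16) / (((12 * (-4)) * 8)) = 7276405 / 54951936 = 0.13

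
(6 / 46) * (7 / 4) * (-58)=-609 / 46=-13.24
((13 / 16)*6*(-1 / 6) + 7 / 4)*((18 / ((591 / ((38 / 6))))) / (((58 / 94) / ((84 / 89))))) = 281295 / 1016914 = 0.28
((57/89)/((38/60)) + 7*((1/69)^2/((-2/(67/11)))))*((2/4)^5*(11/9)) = 9385039/244067904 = 0.04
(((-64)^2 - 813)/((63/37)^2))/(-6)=-91723/486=-188.73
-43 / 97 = -0.44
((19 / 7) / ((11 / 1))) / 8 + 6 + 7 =8027 / 616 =13.03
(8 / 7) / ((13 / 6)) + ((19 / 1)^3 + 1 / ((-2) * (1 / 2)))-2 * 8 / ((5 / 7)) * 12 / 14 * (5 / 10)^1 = 3116262 / 455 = 6848.93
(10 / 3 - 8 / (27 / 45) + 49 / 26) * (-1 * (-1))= -211 / 26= -8.12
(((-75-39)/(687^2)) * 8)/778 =-152/61198647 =-0.00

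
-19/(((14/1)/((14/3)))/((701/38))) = -701/6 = -116.83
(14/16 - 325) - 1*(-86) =-1905/8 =-238.12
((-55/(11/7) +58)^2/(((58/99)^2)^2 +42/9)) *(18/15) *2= 304893173574/1148986585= 265.36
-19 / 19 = -1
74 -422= -348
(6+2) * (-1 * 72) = -576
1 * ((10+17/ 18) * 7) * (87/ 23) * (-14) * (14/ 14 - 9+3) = 20285.29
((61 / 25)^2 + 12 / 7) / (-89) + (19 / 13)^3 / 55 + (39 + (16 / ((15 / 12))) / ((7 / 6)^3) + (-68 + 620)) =276208070637899 / 461091255625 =599.03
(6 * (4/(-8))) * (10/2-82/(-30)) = -116/5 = -23.20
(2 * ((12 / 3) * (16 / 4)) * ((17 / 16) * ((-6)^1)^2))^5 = 2747306344218624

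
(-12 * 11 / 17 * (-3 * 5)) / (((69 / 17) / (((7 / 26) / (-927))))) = -770 / 92391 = -0.01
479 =479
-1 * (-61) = 61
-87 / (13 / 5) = -435 / 13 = -33.46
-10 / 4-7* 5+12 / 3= -67 / 2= -33.50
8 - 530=-522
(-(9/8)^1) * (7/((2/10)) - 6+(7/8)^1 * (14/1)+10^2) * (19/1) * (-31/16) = 2995065/512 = 5849.74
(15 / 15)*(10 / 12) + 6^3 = 1301 / 6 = 216.83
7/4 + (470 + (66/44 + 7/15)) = 28423/60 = 473.72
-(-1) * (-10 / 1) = -10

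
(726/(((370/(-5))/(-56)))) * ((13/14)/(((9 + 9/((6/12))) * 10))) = 3146/1665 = 1.89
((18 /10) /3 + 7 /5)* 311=622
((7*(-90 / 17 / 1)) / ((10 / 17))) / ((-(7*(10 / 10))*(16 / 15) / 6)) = 50.62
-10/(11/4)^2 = -160/121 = -1.32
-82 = -82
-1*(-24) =24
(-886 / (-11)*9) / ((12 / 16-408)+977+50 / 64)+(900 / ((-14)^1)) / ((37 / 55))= -4904379738 / 52014193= -94.29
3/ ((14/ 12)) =18/ 7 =2.57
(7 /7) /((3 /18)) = 6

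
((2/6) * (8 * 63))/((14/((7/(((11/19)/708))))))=1129968/11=102724.36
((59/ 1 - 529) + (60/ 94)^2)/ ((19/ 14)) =-14522620/ 41971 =-346.02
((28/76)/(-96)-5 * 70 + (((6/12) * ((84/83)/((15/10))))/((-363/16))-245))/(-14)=1557115675/36636864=42.50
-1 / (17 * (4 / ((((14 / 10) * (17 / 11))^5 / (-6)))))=1403737447 / 12078825000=0.12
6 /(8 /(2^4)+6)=12 /13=0.92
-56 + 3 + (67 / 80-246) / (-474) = -1990147 / 37920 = -52.48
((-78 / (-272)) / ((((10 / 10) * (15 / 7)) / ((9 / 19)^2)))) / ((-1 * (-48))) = 2457 / 3927680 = 0.00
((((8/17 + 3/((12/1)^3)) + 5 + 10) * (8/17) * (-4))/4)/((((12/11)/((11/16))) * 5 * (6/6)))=-3666421/3995136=-0.92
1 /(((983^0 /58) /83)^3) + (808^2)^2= 537793907640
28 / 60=7 / 15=0.47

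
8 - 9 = -1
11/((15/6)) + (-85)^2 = 36147/5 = 7229.40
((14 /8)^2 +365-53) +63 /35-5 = 24949 /80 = 311.86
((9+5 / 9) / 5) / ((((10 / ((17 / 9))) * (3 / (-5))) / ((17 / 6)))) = -12427 / 7290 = -1.70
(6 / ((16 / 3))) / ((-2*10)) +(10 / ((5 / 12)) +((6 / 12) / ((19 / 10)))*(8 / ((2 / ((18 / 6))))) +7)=103669 / 3040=34.10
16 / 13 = 1.23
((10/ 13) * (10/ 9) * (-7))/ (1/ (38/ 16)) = -3325/ 234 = -14.21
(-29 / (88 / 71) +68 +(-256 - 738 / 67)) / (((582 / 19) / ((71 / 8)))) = -64.44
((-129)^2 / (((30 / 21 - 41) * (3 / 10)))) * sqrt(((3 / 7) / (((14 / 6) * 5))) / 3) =-11094 * sqrt(15) / 277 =-155.12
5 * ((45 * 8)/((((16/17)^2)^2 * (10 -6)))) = 18792225/32768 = 573.49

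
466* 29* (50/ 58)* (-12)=-139800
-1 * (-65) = 65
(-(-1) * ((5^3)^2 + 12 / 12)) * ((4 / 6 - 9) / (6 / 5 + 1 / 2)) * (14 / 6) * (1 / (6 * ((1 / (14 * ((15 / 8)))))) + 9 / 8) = -150400250 / 153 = -983008.17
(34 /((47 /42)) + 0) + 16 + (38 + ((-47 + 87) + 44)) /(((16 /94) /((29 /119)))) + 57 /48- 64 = 14160639 /89488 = 158.24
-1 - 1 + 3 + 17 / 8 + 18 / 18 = 33 / 8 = 4.12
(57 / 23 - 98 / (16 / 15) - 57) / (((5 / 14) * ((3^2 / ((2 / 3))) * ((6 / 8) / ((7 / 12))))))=-146657 / 6210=-23.62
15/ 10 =3/ 2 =1.50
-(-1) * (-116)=-116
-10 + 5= -5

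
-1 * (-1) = 1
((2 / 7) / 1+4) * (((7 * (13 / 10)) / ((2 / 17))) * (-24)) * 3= -23868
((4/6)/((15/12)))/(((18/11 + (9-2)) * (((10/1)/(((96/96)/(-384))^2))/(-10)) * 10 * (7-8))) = 11/262656000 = 0.00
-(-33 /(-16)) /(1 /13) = -429 /16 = -26.81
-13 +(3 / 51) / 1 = -220 / 17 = -12.94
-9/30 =-3/10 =-0.30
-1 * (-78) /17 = 78 /17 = 4.59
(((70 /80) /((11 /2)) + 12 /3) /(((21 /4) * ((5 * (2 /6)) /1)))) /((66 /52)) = 1586 /4235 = 0.37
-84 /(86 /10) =-420 /43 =-9.77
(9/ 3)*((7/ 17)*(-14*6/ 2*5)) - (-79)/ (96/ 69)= -110231/ 544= -202.63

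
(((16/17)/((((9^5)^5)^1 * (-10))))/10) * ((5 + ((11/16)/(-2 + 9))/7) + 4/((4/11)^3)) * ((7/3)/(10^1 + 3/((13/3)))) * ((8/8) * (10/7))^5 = -299650000/199578933576404562205953911132163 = -0.00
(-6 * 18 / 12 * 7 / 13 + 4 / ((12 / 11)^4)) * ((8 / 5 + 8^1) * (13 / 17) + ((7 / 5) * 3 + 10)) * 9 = -249490229 / 636480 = -391.98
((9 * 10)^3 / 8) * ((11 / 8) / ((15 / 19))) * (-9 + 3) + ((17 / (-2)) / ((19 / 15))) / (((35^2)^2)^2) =-952256.25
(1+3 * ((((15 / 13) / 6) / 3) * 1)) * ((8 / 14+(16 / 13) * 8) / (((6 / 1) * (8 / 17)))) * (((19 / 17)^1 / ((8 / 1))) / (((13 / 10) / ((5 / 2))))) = 1.18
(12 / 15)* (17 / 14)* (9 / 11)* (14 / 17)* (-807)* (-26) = 755352 / 55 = 13733.67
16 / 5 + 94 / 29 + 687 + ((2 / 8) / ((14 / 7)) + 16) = 823097 / 1160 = 709.57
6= 6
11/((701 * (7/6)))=66/4907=0.01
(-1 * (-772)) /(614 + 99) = 772 /713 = 1.08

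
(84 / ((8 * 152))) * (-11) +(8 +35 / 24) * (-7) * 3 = -60613 / 304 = -199.38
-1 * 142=-142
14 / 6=7 / 3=2.33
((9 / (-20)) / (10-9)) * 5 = -9 / 4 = -2.25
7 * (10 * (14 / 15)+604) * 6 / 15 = 5152 / 3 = 1717.33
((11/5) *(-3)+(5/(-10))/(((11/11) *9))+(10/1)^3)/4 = 89401/360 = 248.34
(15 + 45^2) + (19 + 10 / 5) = 2061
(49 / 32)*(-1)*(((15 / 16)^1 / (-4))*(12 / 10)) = 441 / 1024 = 0.43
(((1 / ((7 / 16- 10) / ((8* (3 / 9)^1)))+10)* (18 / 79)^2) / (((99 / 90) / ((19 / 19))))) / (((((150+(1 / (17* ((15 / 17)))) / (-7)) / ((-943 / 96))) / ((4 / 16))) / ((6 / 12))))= -0.00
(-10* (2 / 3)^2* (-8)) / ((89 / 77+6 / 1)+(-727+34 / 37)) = -455840 / 9216981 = -0.05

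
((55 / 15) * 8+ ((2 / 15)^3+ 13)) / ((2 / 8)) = 169.34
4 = 4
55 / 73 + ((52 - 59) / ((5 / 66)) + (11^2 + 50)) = 28964 / 365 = 79.35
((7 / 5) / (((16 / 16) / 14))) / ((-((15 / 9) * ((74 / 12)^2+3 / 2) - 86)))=10584 / 10865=0.97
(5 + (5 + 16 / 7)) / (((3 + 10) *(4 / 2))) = 43 / 91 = 0.47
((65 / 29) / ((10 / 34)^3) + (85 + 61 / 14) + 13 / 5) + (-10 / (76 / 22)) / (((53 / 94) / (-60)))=4988853717 / 10221050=488.10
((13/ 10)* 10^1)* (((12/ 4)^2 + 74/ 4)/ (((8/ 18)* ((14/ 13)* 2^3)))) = 83655/ 896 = 93.36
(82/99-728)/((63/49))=-503930/891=-565.58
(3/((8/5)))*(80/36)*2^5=400/3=133.33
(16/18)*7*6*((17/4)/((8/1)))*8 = 476/3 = 158.67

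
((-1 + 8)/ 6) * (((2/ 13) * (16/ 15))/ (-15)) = -112/ 8775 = -0.01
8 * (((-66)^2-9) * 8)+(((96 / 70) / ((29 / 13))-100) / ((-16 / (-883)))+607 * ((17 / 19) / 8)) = 42086205699 / 154280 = 272791.07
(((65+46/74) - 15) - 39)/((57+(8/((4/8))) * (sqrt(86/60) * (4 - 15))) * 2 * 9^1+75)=-75680 * sqrt(1290)/812338293 - 789050/812338293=-0.00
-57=-57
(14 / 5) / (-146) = -7 / 365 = -0.02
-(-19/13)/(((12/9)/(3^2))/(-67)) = -34371/52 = -660.98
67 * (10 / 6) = 335 / 3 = 111.67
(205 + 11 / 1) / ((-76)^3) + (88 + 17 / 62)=150156391 / 1701032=88.27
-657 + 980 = 323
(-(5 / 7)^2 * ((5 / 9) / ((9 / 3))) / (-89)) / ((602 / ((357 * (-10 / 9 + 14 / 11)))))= 17000 / 167082993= 0.00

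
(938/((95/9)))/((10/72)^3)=393869952/11875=33168.00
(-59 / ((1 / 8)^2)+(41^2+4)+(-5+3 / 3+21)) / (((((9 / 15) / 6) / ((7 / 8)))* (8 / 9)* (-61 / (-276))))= -92373.75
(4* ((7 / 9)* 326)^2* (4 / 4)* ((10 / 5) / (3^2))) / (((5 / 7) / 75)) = 1458106720 / 243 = 6000439.18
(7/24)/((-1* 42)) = -0.01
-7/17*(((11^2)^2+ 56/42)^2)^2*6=-52125977473155687374/459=-113564221074413262.25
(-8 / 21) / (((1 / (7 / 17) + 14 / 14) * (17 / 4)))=-4 / 153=-0.03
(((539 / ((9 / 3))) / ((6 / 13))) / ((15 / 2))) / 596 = 7007 / 80460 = 0.09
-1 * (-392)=392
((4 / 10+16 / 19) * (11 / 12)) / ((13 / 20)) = 1298 / 741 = 1.75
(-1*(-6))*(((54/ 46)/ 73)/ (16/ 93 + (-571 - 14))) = -15066/ 91319131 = -0.00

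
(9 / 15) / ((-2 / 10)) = -3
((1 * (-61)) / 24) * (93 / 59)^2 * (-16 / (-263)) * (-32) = 11255232 / 915503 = 12.29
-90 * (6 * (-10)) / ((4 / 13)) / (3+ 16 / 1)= 923.68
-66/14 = -33/7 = -4.71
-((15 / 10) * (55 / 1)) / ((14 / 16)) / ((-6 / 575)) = 9035.71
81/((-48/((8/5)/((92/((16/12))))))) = -0.04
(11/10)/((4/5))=11/8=1.38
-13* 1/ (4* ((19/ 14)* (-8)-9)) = 91/ 556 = 0.16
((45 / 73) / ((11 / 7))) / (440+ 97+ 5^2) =315 / 451286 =0.00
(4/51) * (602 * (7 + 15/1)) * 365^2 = 7057727600/51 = 138386815.69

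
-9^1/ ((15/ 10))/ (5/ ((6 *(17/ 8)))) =-153/ 10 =-15.30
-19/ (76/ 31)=-31/ 4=-7.75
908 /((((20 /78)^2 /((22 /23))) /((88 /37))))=668436912 /21275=31418.89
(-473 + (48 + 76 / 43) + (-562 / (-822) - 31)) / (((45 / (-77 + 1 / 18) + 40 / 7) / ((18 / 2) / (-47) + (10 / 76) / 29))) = 150495009221753 / 9104124430452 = 16.53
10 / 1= 10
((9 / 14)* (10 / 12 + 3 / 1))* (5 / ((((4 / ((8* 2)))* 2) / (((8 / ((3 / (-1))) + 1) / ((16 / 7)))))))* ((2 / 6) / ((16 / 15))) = -2875 / 512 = -5.62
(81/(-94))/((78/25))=-0.28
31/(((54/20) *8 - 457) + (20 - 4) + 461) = 155/208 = 0.75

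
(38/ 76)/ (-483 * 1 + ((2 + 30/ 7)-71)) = -7/ 7668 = -0.00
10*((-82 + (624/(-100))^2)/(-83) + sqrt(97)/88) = 5*sqrt(97)/44 + 53828/10375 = 6.31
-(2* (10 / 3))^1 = -20 / 3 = -6.67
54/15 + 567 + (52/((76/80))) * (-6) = 23007/95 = 242.18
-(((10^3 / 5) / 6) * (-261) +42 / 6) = 8693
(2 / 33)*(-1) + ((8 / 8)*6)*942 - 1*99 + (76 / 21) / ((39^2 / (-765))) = 216710141 / 39039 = 5551.12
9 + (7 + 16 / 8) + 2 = 20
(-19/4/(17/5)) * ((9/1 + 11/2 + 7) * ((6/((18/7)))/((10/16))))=-5719/51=-112.14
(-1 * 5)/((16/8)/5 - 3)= 25/13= 1.92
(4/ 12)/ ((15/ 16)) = 16/ 45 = 0.36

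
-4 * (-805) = 3220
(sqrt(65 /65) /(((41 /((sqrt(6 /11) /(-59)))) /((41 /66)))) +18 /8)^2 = 1125870281 /222394128 - 3 * sqrt(66) /28556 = 5.06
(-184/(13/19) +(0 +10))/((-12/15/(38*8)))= 1279080/13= 98390.77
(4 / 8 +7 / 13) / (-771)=-9 / 6682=-0.00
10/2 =5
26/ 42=13/ 21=0.62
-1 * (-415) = 415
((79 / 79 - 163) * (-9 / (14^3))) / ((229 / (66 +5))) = 51759 / 314188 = 0.16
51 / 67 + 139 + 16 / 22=103540 / 737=140.49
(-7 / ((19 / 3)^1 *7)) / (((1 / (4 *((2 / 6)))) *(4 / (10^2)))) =-100 / 19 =-5.26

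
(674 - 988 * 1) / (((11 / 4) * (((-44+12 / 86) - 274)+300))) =6751 / 1056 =6.39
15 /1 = 15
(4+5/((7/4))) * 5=240/7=34.29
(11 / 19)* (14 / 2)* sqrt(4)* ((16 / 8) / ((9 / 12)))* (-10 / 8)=-1540 / 57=-27.02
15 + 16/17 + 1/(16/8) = 559/34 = 16.44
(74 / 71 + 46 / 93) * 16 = 162368 / 6603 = 24.59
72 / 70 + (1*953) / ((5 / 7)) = 46733 / 35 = 1335.23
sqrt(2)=1.41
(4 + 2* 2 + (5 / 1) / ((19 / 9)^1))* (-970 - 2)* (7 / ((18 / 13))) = -968058 / 19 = -50950.42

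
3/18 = 1/6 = 0.17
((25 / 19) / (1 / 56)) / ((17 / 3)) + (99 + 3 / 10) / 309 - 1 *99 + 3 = -27505327 / 332690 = -82.68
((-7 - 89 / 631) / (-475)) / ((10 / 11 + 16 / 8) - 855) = -49566 / 2809322425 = -0.00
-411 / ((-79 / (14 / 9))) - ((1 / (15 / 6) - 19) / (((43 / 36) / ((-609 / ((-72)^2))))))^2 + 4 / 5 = 15554857147 / 2804563200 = 5.55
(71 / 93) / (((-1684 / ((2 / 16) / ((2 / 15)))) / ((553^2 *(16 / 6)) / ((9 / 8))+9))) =-6948066745 / 22552128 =-308.09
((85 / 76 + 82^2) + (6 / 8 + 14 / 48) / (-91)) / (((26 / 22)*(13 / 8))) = 3501.83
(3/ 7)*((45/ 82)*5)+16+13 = 30.18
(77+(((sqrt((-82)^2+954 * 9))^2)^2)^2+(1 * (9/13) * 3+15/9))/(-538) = -2142719736113193149/20982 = -102121806124925.80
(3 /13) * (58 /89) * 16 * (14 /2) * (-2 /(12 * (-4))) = 812 /1157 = 0.70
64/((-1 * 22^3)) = -8/1331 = -0.01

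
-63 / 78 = -21 / 26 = -0.81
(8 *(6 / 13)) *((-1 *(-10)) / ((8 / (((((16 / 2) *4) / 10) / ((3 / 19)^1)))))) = 1216 / 13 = 93.54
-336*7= -2352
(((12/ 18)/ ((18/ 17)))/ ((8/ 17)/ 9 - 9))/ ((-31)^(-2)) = -277729/ 4107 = -67.62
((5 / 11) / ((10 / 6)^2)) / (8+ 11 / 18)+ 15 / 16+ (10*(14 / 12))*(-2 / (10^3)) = 381853 / 409200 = 0.93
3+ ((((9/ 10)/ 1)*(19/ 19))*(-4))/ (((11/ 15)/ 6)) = -291/ 11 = -26.45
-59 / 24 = -2.46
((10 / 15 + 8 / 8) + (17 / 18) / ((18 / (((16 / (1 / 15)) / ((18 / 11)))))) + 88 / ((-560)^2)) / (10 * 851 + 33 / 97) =8650719281 / 7863411376800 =0.00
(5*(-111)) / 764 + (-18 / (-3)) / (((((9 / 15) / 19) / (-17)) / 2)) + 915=-4236935 / 764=-5545.73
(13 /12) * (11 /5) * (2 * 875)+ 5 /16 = 200215 /48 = 4171.15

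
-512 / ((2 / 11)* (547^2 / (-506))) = 1424896 / 299209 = 4.76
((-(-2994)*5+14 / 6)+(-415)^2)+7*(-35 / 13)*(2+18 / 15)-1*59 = 7296043 / 39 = 187078.03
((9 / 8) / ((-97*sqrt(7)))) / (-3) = 3*sqrt(7) / 5432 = 0.00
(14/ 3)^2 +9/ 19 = 3805/ 171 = 22.25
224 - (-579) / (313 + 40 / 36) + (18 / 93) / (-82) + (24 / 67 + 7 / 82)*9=110659511993 / 481477678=229.83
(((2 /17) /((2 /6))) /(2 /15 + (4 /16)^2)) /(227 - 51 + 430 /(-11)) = 2640 /200549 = 0.01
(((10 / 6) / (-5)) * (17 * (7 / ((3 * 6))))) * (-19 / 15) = 2261 / 810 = 2.79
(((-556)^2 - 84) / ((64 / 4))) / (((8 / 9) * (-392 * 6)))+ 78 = 1725075 / 25088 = 68.76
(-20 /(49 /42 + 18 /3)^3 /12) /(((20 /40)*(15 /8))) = -384 /79507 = -0.00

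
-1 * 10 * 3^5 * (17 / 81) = -510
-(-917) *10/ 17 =9170/ 17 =539.41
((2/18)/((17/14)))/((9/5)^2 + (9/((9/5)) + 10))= 175/34884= 0.01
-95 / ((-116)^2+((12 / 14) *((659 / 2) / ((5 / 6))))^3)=-4073125 / 1669643881928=-0.00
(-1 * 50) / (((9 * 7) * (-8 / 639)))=1775 / 28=63.39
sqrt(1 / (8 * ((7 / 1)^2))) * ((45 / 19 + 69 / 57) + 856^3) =31679495.95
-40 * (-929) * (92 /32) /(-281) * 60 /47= -6410100 /13207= -485.36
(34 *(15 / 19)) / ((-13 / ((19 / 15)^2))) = -646 / 195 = -3.31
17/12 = 1.42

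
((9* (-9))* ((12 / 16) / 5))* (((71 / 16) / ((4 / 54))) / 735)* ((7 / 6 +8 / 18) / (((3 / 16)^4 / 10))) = -3162624 / 245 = -12908.67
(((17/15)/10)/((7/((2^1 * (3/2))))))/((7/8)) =68/1225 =0.06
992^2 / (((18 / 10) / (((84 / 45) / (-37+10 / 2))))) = -861056 / 27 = -31890.96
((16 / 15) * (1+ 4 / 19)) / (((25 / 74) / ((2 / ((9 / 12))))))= 10.19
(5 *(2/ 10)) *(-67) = -67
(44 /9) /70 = 22 /315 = 0.07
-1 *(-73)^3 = 389017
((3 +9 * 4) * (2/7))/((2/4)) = 156/7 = 22.29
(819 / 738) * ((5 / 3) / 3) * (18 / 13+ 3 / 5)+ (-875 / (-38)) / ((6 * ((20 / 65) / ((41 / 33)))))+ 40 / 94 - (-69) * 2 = 155.15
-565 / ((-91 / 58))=32770 / 91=360.11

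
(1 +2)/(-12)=-1/4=-0.25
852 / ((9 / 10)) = 2840 / 3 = 946.67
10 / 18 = 5 / 9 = 0.56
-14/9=-1.56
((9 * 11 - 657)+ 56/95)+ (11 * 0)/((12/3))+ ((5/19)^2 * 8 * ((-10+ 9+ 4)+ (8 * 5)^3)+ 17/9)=567002551/16245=34903.20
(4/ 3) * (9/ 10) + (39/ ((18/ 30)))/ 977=6187/ 4885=1.27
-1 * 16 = -16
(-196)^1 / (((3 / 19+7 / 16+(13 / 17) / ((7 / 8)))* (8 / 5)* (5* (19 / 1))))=-46648 / 53155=-0.88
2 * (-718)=-1436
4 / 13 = 0.31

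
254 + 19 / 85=21609 / 85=254.22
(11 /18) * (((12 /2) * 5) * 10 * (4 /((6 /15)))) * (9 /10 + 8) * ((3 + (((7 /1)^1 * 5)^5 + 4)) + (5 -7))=2570946026000 /3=856982008666.67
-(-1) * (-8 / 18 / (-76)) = 1 / 171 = 0.01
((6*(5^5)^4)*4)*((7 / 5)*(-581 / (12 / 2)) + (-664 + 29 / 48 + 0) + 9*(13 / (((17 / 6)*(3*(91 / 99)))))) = -427068500518798828125 / 238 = -1794405464364700958.51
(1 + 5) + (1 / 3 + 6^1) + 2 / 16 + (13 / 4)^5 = 1152151 / 3072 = 375.05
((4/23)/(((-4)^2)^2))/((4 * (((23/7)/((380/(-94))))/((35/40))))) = -4655/25459712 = -0.00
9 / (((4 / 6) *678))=9 / 452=0.02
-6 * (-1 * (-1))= -6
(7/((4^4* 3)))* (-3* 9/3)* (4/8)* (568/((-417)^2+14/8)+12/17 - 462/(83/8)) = 225790046349/125624242304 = 1.80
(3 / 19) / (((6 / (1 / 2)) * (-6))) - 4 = -1825 / 456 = -4.00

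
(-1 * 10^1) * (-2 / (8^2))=5 / 16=0.31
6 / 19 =0.32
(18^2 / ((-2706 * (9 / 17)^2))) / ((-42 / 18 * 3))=578 / 9471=0.06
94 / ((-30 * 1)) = -47 / 15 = -3.13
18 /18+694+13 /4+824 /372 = 260573 /372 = 700.47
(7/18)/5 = 7/90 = 0.08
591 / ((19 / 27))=15957 / 19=839.84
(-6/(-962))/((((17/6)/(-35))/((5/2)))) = -1575/8177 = -0.19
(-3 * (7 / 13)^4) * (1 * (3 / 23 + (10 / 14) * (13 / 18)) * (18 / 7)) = -275331 / 656903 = -0.42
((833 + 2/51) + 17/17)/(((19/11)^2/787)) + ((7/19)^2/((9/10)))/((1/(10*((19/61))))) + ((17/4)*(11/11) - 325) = 219688.18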